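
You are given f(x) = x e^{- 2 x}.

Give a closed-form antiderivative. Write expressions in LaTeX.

An antiderivative is F(x) = - \frac{\left(2 x + 1\right) e^{- 2 x}}{4}.

f has the shape u'v + uv' for u = - \frac{x}{2} - \frac{1}{4} and v = e^{- 2 x} — it is the derivative of the product u*v.
Check: d/dx[- \frac{\left(2 x + 1\right) e^{- 2 x}}{4}] = x e^{- 2 x} = f(x).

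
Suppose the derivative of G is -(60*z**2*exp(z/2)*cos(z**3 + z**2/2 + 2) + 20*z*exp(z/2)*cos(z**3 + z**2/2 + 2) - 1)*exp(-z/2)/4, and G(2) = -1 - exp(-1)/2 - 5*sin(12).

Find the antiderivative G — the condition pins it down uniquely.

G(z) = -5*sin(z**3 + z**2/2 + 2) - 1 - exp(-z/2)/2

For G(z) to be correct, d/dz[G] must agree with the stated G'(z) identically.
A general antiderivative is -5*sin(z**3 + z**2/2 + 2) - exp(-z/2)/2 + C.
The condition gives C = -1 - exp(-1)/2 - 5*sin(12) - (-exp(-1)/2 - 5*sin(12)) = -1.
So G(z) = -5*sin(z**3 + z**2/2 + 2) - 1 - exp(-z/2)/2.
Check: d/dz[-5*sin(z**3 + z**2/2 + 2) - 1 - exp(-z/2)/2] = (-60*z**2*exp(z/2)*cos(z**3 + z**2/2 + 2) - 20*z*exp(z/2)*cos(z**3 + z**2/2 + 2) + 1)*exp(-z/2)/4, which equals G'(z).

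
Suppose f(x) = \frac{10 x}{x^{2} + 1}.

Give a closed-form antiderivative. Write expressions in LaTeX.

An antiderivative is F(x) = \frac{5 \log{\left(\frac{x^{4}}{2} + x^{2} + \frac{1}{2} \right)}}{2}.

f matches the chain-rule pattern g'(h)*h' with inner function h(x) = \frac{x^{4}}{2} + x^{2} + \frac{1}{2}; substituting u = h(x) collapses the integral.
Check: d/dx[\frac{5 \log{\left(\frac{x^{4}}{2} + x^{2} + \frac{1}{2} \right)}}{2}] = \frac{10 x}{x^{2} + 1} = f(x).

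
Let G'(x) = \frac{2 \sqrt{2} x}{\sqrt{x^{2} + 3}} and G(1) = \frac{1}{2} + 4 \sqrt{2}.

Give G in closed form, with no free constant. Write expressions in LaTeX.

G(x) = \frac{4 \sqrt{2} \sqrt{x^{2} + 3} + 1}{2}

G'(x) matches the chain-rule pattern g'(h)*h' with inner function h(x) = 2 x^{2} + 6; substituting u = h(x) collapses the integral.
A general antiderivative is 2 \sqrt{2 x^{2} + 6} + C.
The condition gives C = \frac{1}{2} + 4 \sqrt{2} - (4 \sqrt{2}) = \frac{1}{2}.
So G(x) = \frac{4 \sqrt{2} \sqrt{x^{2} + 3} + 1}{2}.
Check: d/dx[\frac{4 \sqrt{2} \sqrt{x^{2} + 3} + 1}{2}] = \frac{2 \sqrt{2} x}{\sqrt{x^{2} + 3}} = G'(x).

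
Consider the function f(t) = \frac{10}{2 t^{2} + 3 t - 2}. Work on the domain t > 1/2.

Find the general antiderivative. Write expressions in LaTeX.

The denominator factors as \left(t + 2\right) \left(2 t - 1\right); partial fractions split f into directly integrable pieces: \frac{4}{2 t - 1} - \frac{2}{t + 2}.
Check: d/dt[2 \left(\log{\left(t - \frac{1}{2} \right)} - \log{\left(t + 2 \right)}\right)] = \frac{10}{2 t^{2} + 3 t - 2} = f(t).

F(t) = 2 \left(\log{\left(t - \frac{1}{2} \right)} - \log{\left(t + 2 \right)}\right) + C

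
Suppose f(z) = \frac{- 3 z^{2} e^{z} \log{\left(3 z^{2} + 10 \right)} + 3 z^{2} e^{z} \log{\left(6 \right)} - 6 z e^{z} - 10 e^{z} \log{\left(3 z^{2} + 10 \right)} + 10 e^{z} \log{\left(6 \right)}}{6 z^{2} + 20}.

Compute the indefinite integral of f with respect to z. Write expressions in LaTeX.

F(z) = - \frac{e^{z} \log{\left(\frac{z^{2}}{2} + \frac{5}{3} \right)}}{2} + C

Recognize the product-rule pattern: f = u'v + uv' with u = - \frac{e^{z}}{2}, v = \log{\left(\frac{z^{2}}{2} + \frac{5}{3} \right)}, so integration by parts undoes it.
Check: d/dz[- \frac{e^{z} \log{\left(\frac{z^{2}}{2} + \frac{5}{3} \right)}}{2}] = \frac{- 3 z^{2} e^{z} \log{\left(3 z^{2} + 10 \right)} + 3 z^{2} e^{z} \log{\left(6 \right)} - 6 z e^{z} - 10 e^{z} \log{\left(3 z^{2} + 10 \right)} + 10 e^{z} \log{\left(6 \right)}}{6 z^{2} + 20} = f(z).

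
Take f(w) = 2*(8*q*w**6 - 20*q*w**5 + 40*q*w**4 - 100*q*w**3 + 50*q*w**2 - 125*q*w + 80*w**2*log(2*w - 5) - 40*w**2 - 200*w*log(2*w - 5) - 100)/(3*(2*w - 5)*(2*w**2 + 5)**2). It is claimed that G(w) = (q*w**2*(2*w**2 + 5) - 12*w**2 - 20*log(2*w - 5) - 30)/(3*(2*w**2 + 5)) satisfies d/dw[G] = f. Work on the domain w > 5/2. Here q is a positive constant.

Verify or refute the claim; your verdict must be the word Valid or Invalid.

d/dw[G] = (16*q*w**6 - 40*q*w**5 + 80*q*w**4 - 200*q*w**3 + 100*q*w**2 - 250*q*w + 160*w**2*log(2*w - 5) - 80*w**2 - 400*w*log(2*w - 5) - 200)/(24*w**5 - 60*w**4 + 120*w**3 - 300*w**2 + 150*w - 375)
This equals f(w) exactly, so the claim holds.

Valid. The derivative of G reproduces f.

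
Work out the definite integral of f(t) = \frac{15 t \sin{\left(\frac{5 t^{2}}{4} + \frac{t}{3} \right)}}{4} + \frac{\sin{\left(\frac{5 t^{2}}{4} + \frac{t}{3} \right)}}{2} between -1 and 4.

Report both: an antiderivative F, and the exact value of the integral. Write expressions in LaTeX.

Antiderivative: F(t) = - \frac{3 \cos{\left(\frac{5 t^{2}}{4} + \frac{t}{3} \right)}}{2}; value = \frac{3 \cos{\left(\frac{11}{12} \right)}}{2} - \frac{3 \cos{\left(\frac{64}{3} \right)}}{2}

The substitution u = \frac{5 t^{2}}{4} + \frac{t}{3} works: f is exactly (dF/du)*(du/dt) for that inner function.
F(t) = - \frac{3 \cos{\left(\frac{5 t^{2}}{4} + \frac{t}{3} \right)}}{2} is an antiderivative of f.
Check: d/dt[- \frac{3 \cos{\left(\frac{5 t^{2}}{4} + \frac{t}{3} \right)}}{2}] = \frac{15 t \sin{\left(\frac{5 t^{2}}{4} + \frac{t}{3} \right)}}{4} + \frac{\sin{\left(\frac{5 t^{2}}{4} + \frac{t}{3} \right)}}{2} = f(t).
F(4) = - \frac{3 \cos{\left(\frac{64}{3} \right)}}{2}; F(-1) = - \frac{3 \cos{\left(\frac{11}{12} \right)}}{2}.
Integral = F(4) - F(-1) = \frac{3 \cos{\left(\frac{11}{12} \right)}}{2} - \frac{3 \cos{\left(\frac{64}{3} \right)}}{2}.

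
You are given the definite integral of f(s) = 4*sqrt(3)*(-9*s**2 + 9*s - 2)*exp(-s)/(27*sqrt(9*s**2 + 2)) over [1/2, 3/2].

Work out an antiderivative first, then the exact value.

Antiderivative: F(s) = 4*sqrt(3)*sqrt(9*s**2 + 2)*exp(-s)/27; value = -2*sqrt(51)*exp(-1/2)/27 + 2*sqrt(267)*exp(-3/2)/27

Recognize the product-rule pattern: f = u'v + uv' with u = 4*sqrt(3*s**2 + 2/3)/9, v = exp(-s), so integration by parts undoes it.
F(s) = 4*sqrt(3)*sqrt(9*s**2 + 2)*exp(-s)/27 is an antiderivative of f.
Check: d/ds[4*sqrt(3)*sqrt(9*s**2 + 2)*exp(-s)/27] = (-36*sqrt(3)*s**2 + 36*sqrt(3)*s - 8*sqrt(3))*exp(-s)/(27*sqrt(9*s**2 + 2)), which equals f(s).
F(3/2) = 2*sqrt(267)*exp(-3/2)/27; F(1/2) = 2*sqrt(51)*exp(-1/2)/27.
Integral = F(3/2) - F(1/2) = -2*sqrt(51)*exp(-1/2)/27 + 2*sqrt(267)*exp(-3/2)/27.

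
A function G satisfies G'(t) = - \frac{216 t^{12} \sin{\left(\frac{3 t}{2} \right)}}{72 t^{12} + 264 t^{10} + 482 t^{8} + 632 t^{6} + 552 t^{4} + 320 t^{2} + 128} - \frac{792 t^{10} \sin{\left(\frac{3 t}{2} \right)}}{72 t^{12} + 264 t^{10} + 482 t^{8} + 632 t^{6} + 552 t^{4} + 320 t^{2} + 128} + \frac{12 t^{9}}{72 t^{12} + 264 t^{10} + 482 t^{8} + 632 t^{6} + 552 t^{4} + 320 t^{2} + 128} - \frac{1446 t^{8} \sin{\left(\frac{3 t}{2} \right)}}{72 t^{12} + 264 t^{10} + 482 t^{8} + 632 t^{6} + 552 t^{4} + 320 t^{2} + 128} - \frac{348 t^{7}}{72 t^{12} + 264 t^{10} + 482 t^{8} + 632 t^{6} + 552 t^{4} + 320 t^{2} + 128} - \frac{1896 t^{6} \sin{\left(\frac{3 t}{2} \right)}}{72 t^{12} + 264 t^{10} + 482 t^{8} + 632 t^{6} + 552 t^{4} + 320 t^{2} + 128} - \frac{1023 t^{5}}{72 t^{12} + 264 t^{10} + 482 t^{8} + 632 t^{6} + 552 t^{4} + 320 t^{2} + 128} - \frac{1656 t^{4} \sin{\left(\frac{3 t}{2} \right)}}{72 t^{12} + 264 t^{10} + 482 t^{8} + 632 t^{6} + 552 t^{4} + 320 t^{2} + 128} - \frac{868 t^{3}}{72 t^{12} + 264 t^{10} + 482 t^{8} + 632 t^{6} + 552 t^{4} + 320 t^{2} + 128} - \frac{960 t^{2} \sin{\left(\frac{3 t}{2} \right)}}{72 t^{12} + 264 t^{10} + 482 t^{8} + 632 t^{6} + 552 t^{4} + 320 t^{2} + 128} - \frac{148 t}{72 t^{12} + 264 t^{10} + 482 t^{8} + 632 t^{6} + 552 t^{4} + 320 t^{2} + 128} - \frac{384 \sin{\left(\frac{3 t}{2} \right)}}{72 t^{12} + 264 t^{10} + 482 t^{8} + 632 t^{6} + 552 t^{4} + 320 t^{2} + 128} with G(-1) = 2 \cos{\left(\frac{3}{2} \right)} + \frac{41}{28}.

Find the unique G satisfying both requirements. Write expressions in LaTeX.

G(t) = 2 \cos{\left(\frac{3 t}{2} \right)} + 1 + \frac{5}{2 \left(2 t^{4} + t^{2} + 2\right)} - \frac{1}{4 \left(3 t^{2} + 4\right)}

Integrate term by term and add the pieces.
A general antiderivative is 2 \cos{\left(\frac{3 t}{2} \right)} + \frac{5}{2 \left(2 t^{4} + t^{2} + 2\right)} - \frac{1}{4 \left(3 t^{2} + 4\right)} + C.
The condition gives C = 2 \cos{\left(\frac{3}{2} \right)} + \frac{41}{28} - (2 \cos{\left(\frac{3}{2} \right)} + \frac{13}{28}) = 1.
So G(t) = 2 \cos{\left(\frac{3 t}{2} \right)} + 1 + \frac{5}{2 \left(2 t^{4} + t^{2} + 2\right)} - \frac{1}{4 \left(3 t^{2} + 4\right)}.
Check: d/dt[2 \cos{\left(\frac{3 t}{2} \right)} + 1 + \frac{5}{2 \left(2 t^{4} + t^{2} + 2\right)} - \frac{1}{4 \left(3 t^{2} + 4\right)}] = \frac{- 216 t^{12} \sin{\left(\frac{3 t}{2} \right)} - 792 t^{10} \sin{\left(\frac{3 t}{2} \right)} + 12 t^{9} - 1446 t^{8} \sin{\left(\frac{3 t}{2} \right)} - 348 t^{7} - 1896 t^{6} \sin{\left(\frac{3 t}{2} \right)} - 1023 t^{5} - 1656 t^{4} \sin{\left(\frac{3 t}{2} \right)} - 868 t^{3} - 960 t^{2} \sin{\left(\frac{3 t}{2} \right)} - 148 t - 384 \sin{\left(\frac{3 t}{2} \right)}}{72 t^{12} + 264 t^{10} + 482 t^{8} + 632 t^{6} + 552 t^{4} + 320 t^{2} + 128}, which equals G'(t).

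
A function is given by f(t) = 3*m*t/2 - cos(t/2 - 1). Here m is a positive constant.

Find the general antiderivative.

Integrate term by term and add the pieces.
Check: d/dt[3*m*t**2/4 - 2*sin(t/2 - 1)] = 3*m*t/2 - cos(t/2 - 1) = f(t).

F(t) = 3*m*t**2/4 - 2*sin(t/2 - 1) + C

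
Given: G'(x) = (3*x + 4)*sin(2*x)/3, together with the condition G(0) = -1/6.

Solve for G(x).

G(x) = -x*cos(2*x)/2 + sin(2*x)/4 - 2*cos(2*x)/3 + 1/2

Differentiate the proposed G(x) back; it has to land on the given G'(x).
A general antiderivative is -x*cos(2*x)/2 + sin(2*x)/4 - 2*cos(2*x)/3 + C.
The condition gives C = -1/6 - (-2/3) = 1/2.
So G(x) = -x*cos(2*x)/2 + sin(2*x)/4 - 2*cos(2*x)/3 + 1/2.
Check: d/dx[-x*cos(2*x)/2 + sin(2*x)/4 - 2*cos(2*x)/3 + 1/2] = x*sin(2*x) + 4*sin(2*x)/3, which equals G'(x).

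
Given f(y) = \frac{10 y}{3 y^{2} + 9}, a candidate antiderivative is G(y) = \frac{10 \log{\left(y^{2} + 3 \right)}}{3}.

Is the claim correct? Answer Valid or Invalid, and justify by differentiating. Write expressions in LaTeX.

d/dy[G] = \frac{20 y}{3 y^{2} + 9}
d/dy[G] - f(y) = \frac{10 y}{3 y^{2} + 9} != 0.

Invalid: d/dy[G] - f = \frac{10 y}{3 y^{2} + 9}, which is not 0.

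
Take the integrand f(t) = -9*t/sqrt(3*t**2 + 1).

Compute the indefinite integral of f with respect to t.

F(t) = -3*sqrt(3*t**2 + 1) + C

f matches the chain-rule pattern g'(h)*h' with inner function h(t) = 3*t**2 + 1; substituting u = h(t) collapses the integral.
Check: d/dt[-3*sqrt(3*t**2 + 1)] = -9*t/sqrt(3*t**2 + 1) = f(t).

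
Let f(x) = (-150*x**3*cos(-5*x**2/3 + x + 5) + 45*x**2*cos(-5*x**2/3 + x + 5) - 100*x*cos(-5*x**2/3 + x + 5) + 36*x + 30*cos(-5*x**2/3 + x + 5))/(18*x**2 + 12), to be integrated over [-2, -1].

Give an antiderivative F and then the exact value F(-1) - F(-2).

Antiderivative: F(x) = log(3*x**2/2 + 1) + 5*sin(-5*x**2/3 + x + 5)/2; value = -log(7) + 5*sin(11/3)/2 + log(5/2) + 5*sin(7/3)/2

Whatever form F(x) takes, F'(x) = f(x) is non-negotiable.
F(x) = log(3*x**2/2 + 1) + 5*sin(-5*x**2/3 + x + 5)/2 is an antiderivative of f.
Check: d/dx[log(3*x**2/2 + 1) + 5*sin(-5*x**2/3 + x + 5)/2] = (-150*x**3*cos(-5*x**2/3 + x + 5) + 45*x**2*cos(-5*x**2/3 + x + 5) - 100*x*cos(-5*x**2/3 + x + 5) + 36*x + 30*cos(-5*x**2/3 + x + 5))/(18*x**2 + 12) = f(x).
F(-1) = log(5/2) + 5*sin(7/3)/2; F(-2) = -5*sin(11/3)/2 + log(7).
Integral = F(-1) - F(-2) = -log(7) + 5*sin(11/3)/2 + log(5/2) + 5*sin(7/3)/2.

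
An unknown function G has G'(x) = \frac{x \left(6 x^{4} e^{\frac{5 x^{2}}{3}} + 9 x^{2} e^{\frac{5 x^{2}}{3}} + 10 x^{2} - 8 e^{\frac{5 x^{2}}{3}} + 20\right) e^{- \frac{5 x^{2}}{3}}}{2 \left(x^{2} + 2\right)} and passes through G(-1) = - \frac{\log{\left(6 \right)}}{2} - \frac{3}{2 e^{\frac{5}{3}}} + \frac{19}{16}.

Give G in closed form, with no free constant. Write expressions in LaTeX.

G(x) = \frac{3 x^{4}}{4} - \frac{3 x^{2}}{4} - \frac{\log{\left(2 x^{2} + 4 \right)}}{2} + \frac{19}{16} - \frac{3 e^{- \frac{5 x^{2}}{3}}}{2}

Differentiate the proposed G(x) back; it has to land on the given G'(x).
A general antiderivative is \frac{3 \left(x^{2} - \frac{1}{2}\right)^{2}}{4} - \frac{\log{\left(2 x^{2} + 4 \right)}}{2} - \frac{3 e^{- \frac{5 x^{2}}{3}}}{2} + C.
The condition gives C = - \frac{\log{\left(6 \right)}}{2} - \frac{3}{2 e^{\frac{5}{3}}} + \frac{19}{16} - (- \frac{\log{\left(6 \right)}}{2} - \frac{3}{2 e^{\frac{5}{3}}} + \frac{3}{16}) = 1.
So G(x) = \frac{3 x^{4}}{4} - \frac{3 x^{2}}{4} - \frac{\log{\left(2 x^{2} + 4 \right)}}{2} + \frac{19}{16} - \frac{3 e^{- \frac{5 x^{2}}{3}}}{2}.
Check: d/dx[\frac{3 x^{4}}{4} - \frac{3 x^{2}}{4} - \frac{\log{\left(2 x^{2} + 4 \right)}}{2} + \frac{19}{16} - \frac{3 e^{- \frac{5 x^{2}}{3}}}{2}] = \frac{6 x^{5} e^{\frac{5 x^{2}}{3}} + 9 x^{3} e^{\frac{5 x^{2}}{3}} + 10 x^{3} - 8 x e^{\frac{5 x^{2}}{3}} + 20 x}{2 x^{2} e^{\frac{5 x^{2}}{3}} + 4 e^{\frac{5 x^{2}}{3}}}, which equals G'(x).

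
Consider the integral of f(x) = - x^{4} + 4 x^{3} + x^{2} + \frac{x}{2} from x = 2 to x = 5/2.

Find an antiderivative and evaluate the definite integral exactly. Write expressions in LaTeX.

Antiderivative: F(x) = - \frac{x^{5}}{5} + x^{4} + \frac{x^{3}}{3} + \frac{x^{2}}{4}; value = \frac{6257}{480}

Integrate term by term and add the pieces.
F(x) = - \frac{x^{5}}{5} + x^{4} + \frac{x^{3}}{3} + \frac{x^{2}}{4} is an antiderivative of f.
Check: d/dx[- \frac{x^{5}}{5} + x^{4} + \frac{x^{3}}{3} + \frac{x^{2}}{4}] = - x^{4} + 4 x^{3} + x^{2} + \frac{x}{2} = f(x).
F(5/2) = \frac{2525}{96}; F(2) = \frac{199}{15}.
Integral = F(5/2) - F(2) = \frac{6257}{480}.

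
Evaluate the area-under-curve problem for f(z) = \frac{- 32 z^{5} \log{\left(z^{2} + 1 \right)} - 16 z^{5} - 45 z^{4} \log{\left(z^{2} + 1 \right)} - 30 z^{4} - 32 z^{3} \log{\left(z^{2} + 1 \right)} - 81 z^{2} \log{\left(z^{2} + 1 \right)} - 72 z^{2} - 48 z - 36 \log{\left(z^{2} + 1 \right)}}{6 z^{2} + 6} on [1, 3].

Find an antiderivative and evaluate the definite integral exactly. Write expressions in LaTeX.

Recognize the product-rule pattern: f = u'v + uv' with u = - \frac{4 z^{4}}{3} - \frac{5 z^{3}}{2} - 6 z - 4, v = \log{\left(z^{2} + 1 \right)}, so integration by parts undoes it.
F(z) = 2 \left(- \frac{2 z^{4}}{3} - \frac{5 z^{3}}{4} - 3 z - 2\right) \log{\left(z^{2} + 1 \right)} is an antiderivative of f.
Check: d/dz[2 \left(- \frac{2 z^{4}}{3} - \frac{5 z^{3}}{4} - 3 z - 2\right) \log{\left(z^{2} + 1 \right)}] = \frac{- 32 z^{5} \log{\left(z^{2} + 1 \right)} - 16 z^{5} - 45 z^{4} \log{\left(z^{2} + 1 \right)} - 30 z^{4} - 32 z^{3} \log{\left(z^{2} + 1 \right)} - 81 z^{2} \log{\left(z^{2} + 1 \right)} - 72 z^{2} - 48 z - 36 \log{\left(z^{2} + 1 \right)}}{6 z^{2} + 6} = f(z).
F(3) = - \frac{395 \log{\left(10 \right)}}{2}; F(1) = - \frac{83 \log{\left(2 \right)}}{6}.
Integral = F(3) - F(1) = - \frac{395 \log{\left(10 \right)}}{2} + \frac{83 \log{\left(2 \right)}}{6}.

Antiderivative: F(z) = 2 \left(- \frac{2 z^{4}}{3} - \frac{5 z^{3}}{4} - 3 z - 2\right) \log{\left(z^{2} + 1 \right)}; value = - \frac{395 \log{\left(10 \right)}}{2} + \frac{83 \log{\left(2 \right)}}{6}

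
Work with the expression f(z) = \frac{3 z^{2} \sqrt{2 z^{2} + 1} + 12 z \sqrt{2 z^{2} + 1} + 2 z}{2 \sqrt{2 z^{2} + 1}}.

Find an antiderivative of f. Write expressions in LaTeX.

An antiderivative is F(z) = \frac{z^{3}}{2} + 3 z^{2} + \frac{\sqrt{2 z^{2} + 1}}{2}.

Since d/dz undoes antidifferentiation here, F'(z) = f(z) is required of F(z).
Check: d/dz[\frac{z^{3}}{2} + 3 z^{2} + \frac{\sqrt{2 z^{2} + 1}}{2}] = \frac{3 z^{2} \sqrt{2 z^{2} + 1} + 12 z \sqrt{2 z^{2} + 1} + 2 z}{2 \sqrt{2 z^{2} + 1}} = f(z).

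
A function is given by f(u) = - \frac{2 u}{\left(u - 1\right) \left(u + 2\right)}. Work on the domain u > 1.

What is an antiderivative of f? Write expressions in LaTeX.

An antiderivative is F(u) = - \frac{2 \log{\left(u - 1 \right)}}{3} - \frac{4 \log{\left(u + 2 \right)}}{3}.

The denominator factors as \left(u - 1\right) \left(u + 2\right); partial fractions split f into directly integrable pieces: - \frac{4}{3 \left(u + 2\right)} - \frac{2}{3 \left(u - 1\right)}.
Check: d/du[- \frac{2 \log{\left(u - 1 \right)}}{3} - \frac{4 \log{\left(u + 2 \right)}}{3}] = - \frac{2 u}{u^{2} + u - 2}, which equals f(u).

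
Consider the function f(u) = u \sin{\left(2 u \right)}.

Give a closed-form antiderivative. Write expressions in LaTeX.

An antiderivative is F(u) = - \frac{u \cos{\left(2 u \right)}}{2} + \frac{\sin{\left(2 u \right)}}{4}.

Differentiate the proposed F(u) back; it has to land on f(u) exactly.
Check: d/du[- \frac{u \cos{\left(2 u \right)}}{2} + \frac{\sin{\left(2 u \right)}}{4}] = u \sin{\left(2 u \right)} = f(u).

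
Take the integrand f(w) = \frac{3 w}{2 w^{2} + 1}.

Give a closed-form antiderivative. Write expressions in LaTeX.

f matches the chain-rule pattern g'(h)*h' with inner function h(w) = 4 w^{2} + 2; substituting u = h(w) collapses the integral.
Check: d/dw[\frac{3 \log{\left(4 w^{2} + 2 \right)}}{4}] = \frac{3 w}{2 w^{2} + 1} = f(w).

An antiderivative is F(w) = \frac{3 \log{\left(4 w^{2} + 2 \right)}}{4}.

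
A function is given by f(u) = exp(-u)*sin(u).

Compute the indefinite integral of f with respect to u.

Any candidate F(u) must reproduce f(u) exactly when differentiated.
Check: d/du[-(sin(u) + cos(u))*exp(-u)/2] = exp(-u)*sin(u) = f(u).

F(u) = -(sin(u) + cos(u))*exp(-u)/2 + C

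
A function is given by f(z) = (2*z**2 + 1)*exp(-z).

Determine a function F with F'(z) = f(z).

An antiderivative is F(z) = -(2*z**2 + 4*z + 5)*exp(-z).

Recognize the product-rule pattern: f = u'v + uv' with u = -2*z**2 - 4*z - 5, v = exp(-z), so integration by parts undoes it.
Check: d/dz[-(2*z**2 + 4*z + 5)*exp(-z)] = (2*z**2 + 1)*exp(-z) = f(z).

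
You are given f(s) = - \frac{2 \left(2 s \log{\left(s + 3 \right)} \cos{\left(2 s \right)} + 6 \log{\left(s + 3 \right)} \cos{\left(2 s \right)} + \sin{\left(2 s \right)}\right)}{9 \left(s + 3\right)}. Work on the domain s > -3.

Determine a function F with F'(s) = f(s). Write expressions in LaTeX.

f has the shape u'v + uv' for u = - \frac{2 \log{\left(s + 3 \right)}}{9} and v = \sin{\left(2 s \right)} — it is the derivative of the product u*v.
Check: d/ds[- \frac{2 \log{\left(s + 3 \right)} \sin{\left(2 s \right)}}{9}] = \frac{- 4 s \log{\left(s + 3 \right)} \cos{\left(2 s \right)} - 12 \log{\left(s + 3 \right)} \cos{\left(2 s \right)} - 2 \sin{\left(2 s \right)}}{9 s + 27}, which equals f(s).

An antiderivative is F(s) = - \frac{2 \log{\left(s + 3 \right)} \sin{\left(2 s \right)}}{9}.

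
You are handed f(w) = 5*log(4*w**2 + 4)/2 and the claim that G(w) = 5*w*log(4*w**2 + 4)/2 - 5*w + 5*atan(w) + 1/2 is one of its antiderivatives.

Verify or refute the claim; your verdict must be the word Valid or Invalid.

d/dw[G] = 5*log(w**2 + 1)/2 + 5*log(2)
This equals f(w) exactly, so the claim holds.

Valid. The derivative of G reproduces f.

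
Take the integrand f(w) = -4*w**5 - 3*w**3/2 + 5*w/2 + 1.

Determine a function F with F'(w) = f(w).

An antiderivative is F(w) = w*(-16*w**5 - 9*w**3 + 30*w + 24)/24.

Integrate term by term and add the pieces.
Check: d/dw[w*(-16*w**5 - 9*w**3 + 30*w + 24)/24] = -4*w**5 - 3*w**3/2 + 5*w/2 + 1 = f(w).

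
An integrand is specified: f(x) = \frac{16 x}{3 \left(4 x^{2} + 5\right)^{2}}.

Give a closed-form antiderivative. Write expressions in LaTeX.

The substitution u = 4 x^{2} + 5 works: f is exactly (dF/du)*(du/dx) for that inner function.
Check: d/dx[- \frac{2}{3 \left(4 x^{2} + 5\right)}] = \frac{16 x}{48 x^{4} + 120 x^{2} + 75}, which equals f(x).

An antiderivative is F(x) = - \frac{2}{3 \left(4 x^{2} + 5\right)}.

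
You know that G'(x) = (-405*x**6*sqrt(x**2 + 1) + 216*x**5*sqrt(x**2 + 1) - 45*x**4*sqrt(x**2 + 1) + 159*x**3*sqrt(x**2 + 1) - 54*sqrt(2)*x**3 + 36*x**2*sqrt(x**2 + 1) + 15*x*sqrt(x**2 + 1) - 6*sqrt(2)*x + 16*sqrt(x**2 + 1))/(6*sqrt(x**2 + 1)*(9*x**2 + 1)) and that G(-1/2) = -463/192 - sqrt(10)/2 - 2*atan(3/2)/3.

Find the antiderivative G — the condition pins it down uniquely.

G(x) = -3*x**5/2 + x**4 + 5*x**2/4 + 2*x/3 - sqrt(2*x**2 + 2) + 2*atan(3*x)/3 - 5/2

A first test for any G(x): its x-derivative must equal the given G'(x).
A general antiderivative is -3*x**5/2 + x**4 + 5*x**2/4 + 2*x/3 - sqrt(2*x**2 + 2) + 2*atan(3*x)/3 - 3/2 + C.
The condition gives C = -463/192 - sqrt(10)/2 - 2*atan(3/2)/3 - (-sqrt(10)/2 - 271/192 - 2*atan(3/2)/3) = -1.
So G(x) = -3*x**5/2 + x**4 + 5*x**2/4 + 2*x/3 - sqrt(2*x**2 + 2) + 2*atan(3*x)/3 - 5/2.
Check: d/dx[-3*x**5/2 + x**4 + 5*x**2/4 + 2*x/3 - sqrt(2*x**2 + 2) + 2*atan(3*x)/3 - 5/2] = (-405*x**6*sqrt(x**2 + 1) + 216*x**5*sqrt(x**2 + 1) - 45*x**4*sqrt(x**2 + 1) + 159*x**3*sqrt(x**2 + 1) - 54*sqrt(2)*x**3 + 36*x**2*sqrt(x**2 + 1) + 15*x*sqrt(x**2 + 1) - 6*sqrt(2)*x + 16*sqrt(x**2 + 1))/(54*x**2*sqrt(x**2 + 1) + 6*sqrt(x**2 + 1)), which equals G'(x).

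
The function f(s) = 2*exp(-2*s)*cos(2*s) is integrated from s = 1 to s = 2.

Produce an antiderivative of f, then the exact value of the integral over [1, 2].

Check any antiderivative F(s) by computing F'(s) and comparing it with f(s).
F(s) = (sin(2*s) - cos(2*s))*exp(-2*s)/2 is an antiderivative of f.
Check: d/ds[(sin(2*s) - cos(2*s))*exp(-2*s)/2] = 2*exp(-2*s)*cos(2*s) = f(s).
F(2) = exp(-4)*sin(4)/2 - exp(-4)*cos(4)/2; F(1) = -exp(-2)*cos(2)/2 + exp(-2)*sin(2)/2.
Integral = F(2) - F(1) = -exp(-2)*sin(2)/2 + exp(-2)*cos(2)/2 + exp(-4)*sin(4)/2 - exp(-4)*cos(4)/2.

Antiderivative: F(s) = (sin(2*s) - cos(2*s))*exp(-2*s)/2; value = -exp(-2)*sin(2)/2 + exp(-2)*cos(2)/2 + exp(-4)*sin(4)/2 - exp(-4)*cos(4)/2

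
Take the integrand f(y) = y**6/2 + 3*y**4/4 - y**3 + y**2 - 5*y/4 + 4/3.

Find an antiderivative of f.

The integrand splits into summands that can be handled one at a time.
Check: d/dy[y*(60*y**6 + 126*y**4 - 210*y**3 + 280*y**2 - 525*y + 1120)/840] = y**6/2 + 3*y**4/4 - y**3 + y**2 - 5*y/4 + 4/3 = f(y).

An antiderivative is F(y) = y*(60*y**6 + 126*y**4 - 210*y**3 + 280*y**2 - 525*y + 1120)/840.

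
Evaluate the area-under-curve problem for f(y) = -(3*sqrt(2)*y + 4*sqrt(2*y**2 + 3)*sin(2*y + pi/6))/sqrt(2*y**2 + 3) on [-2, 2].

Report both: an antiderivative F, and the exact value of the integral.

For F(y) to be correct the identity F'(y) - f(y) = 0 must hold.
F(y) = -3*sqrt(4*y**2 + 6)/2 + 2*cos(2*y + pi/6) is an antiderivative of f.
Check: d/dy[-3*sqrt(4*y**2 + 6)/2 + 2*cos(2*y + pi/6)] = (-3*sqrt(2)*y - 4*sqrt(2*y**2 + 3)*sin(2*y + pi/6))/sqrt(2*y**2 + 3), which equals f(y).
F(2) = -3*sqrt(22)/2 + 2*cos(pi/6 + 4); F(-2) = -3*sqrt(22)/2 + 2*sin(pi/3 + 4).
Integral = F(2) - F(-2) = 2*cos(pi/6 + 4) - 2*sin(pi/3 + 4).

Antiderivative: F(y) = -3*sqrt(4*y**2 + 6)/2 + 2*cos(2*y + pi/6); value = 2*cos(pi/6 + 4) - 2*sin(pi/3 + 4)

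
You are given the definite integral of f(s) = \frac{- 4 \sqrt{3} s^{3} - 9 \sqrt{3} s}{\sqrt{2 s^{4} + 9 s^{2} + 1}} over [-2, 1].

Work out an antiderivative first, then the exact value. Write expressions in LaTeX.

f matches the chain-rule pattern g'(h)*h' with inner function h(s) = \frac{2 s^{4}}{3} + 3 s^{2} + \frac{1}{3}; substituting u = h(s) collapses the integral.
F(s) = - 3 \sqrt{\frac{2 s^{4}}{3} + 3 s^{2} + \frac{1}{3}} is an antiderivative of f.
Check: d/ds[- 3 \sqrt{\frac{2 s^{4}}{3} + 3 s^{2} + \frac{1}{3}}] = \frac{- 4 \sqrt{3} s^{3} - 9 \sqrt{3} s}{\sqrt{2 s^{4} + 9 s^{2} + 1}} = f(s).
F(1) = -6; F(-2) = - 3 \sqrt{23}.
Integral = F(1) - F(-2) = -6 + 3 \sqrt{23}.

Antiderivative: F(s) = - 3 \sqrt{\frac{2 s^{4}}{3} + 3 s^{2} + \frac{1}{3}}; value = -6 + 3 \sqrt{23}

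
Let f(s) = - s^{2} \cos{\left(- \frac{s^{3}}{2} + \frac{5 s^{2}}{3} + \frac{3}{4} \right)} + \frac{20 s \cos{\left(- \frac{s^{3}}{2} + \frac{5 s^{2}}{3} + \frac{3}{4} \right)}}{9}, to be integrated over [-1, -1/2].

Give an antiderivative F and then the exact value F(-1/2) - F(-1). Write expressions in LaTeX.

The substitution u = - \frac{s^{3}}{2} + \frac{5 s^{2}}{3} + \frac{3}{4} works: f is exactly (dF/du)*(du/ds) for that inner function.
F(s) = \frac{2 \sin{\left(- \frac{s^{3}}{2} + \frac{5 s^{2}}{3} + \frac{3}{4} \right)}}{3} is an antiderivative of f.
Check: d/ds[\frac{2 \sin{\left(- \frac{s^{3}}{2} + \frac{5 s^{2}}{3} + \frac{3}{4} \right)}}{3}] = - s^{2} \cos{\left(- \frac{s^{3}}{2} + \frac{5 s^{2}}{3} + \frac{3}{4} \right)} + \frac{20 s \cos{\left(- \frac{s^{3}}{2} + \frac{5 s^{2}}{3} + \frac{3}{4} \right)}}{9} = f(s).
F(-1/2) = \frac{2 \sin{\left(\frac{59}{48} \right)}}{3}; F(-1) = \frac{2 \sin{\left(\frac{35}{12} \right)}}{3}.
Integral = F(-1/2) - F(-1) = - \frac{2 \sin{\left(\frac{35}{12} \right)}}{3} + \frac{2 \sin{\left(\frac{59}{48} \right)}}{3}.

Antiderivative: F(s) = \frac{2 \sin{\left(- \frac{s^{3}}{2} + \frac{5 s^{2}}{3} + \frac{3}{4} \right)}}{3}; value = - \frac{2 \sin{\left(\frac{35}{12} \right)}}{3} + \frac{2 \sin{\left(\frac{59}{48} \right)}}{3}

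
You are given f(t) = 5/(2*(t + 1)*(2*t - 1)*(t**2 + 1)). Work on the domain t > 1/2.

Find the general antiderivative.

The denominator factors as 2*(t + 1)*(2*t - 1)*(t**2 + 1); partial fractions split f into directly integrable pieces: -(t + 3)/(4*(t**2 + 1)) + 4/(3*(2*t - 1)) - 5/(12*(t + 1)).
Check: d/dt[2*log(t - 1/2)/3 - 5*log(t + 1)/12 - log(t**2 + 1)/8 - 3*atan(t)/4] = 5/(4*t**4 + 2*t**3 + 2*t**2 + 2*t - 2), which equals f(t).

F(t) = 2*log(t - 1/2)/3 - 5*log(t + 1)/12 - log(t**2 + 1)/8 - 3*atan(t)/4 + C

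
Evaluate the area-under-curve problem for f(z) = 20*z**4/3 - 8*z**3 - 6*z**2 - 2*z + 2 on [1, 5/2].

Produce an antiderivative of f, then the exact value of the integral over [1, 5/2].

Antiderivative: F(z) = z*(4*z**4 - 6*z**3 - 6*z**2 - 3*z + 6)/3; value = 85/4

Integrate term by term and add the pieces.
F(z) = z*(4*z**4 - 6*z**3 - 6*z**2 - 3*z + 6)/3 is an antiderivative of f.
Check: d/dz[z*(4*z**4 - 6*z**3 - 6*z**2 - 3*z + 6)/3] = 20*z**4/3 - 8*z**3 - 6*z**2 - 2*z + 2 = f(z).
F(5/2) = 235/12; F(1) = -5/3.
Integral = F(5/2) - F(1) = 85/4.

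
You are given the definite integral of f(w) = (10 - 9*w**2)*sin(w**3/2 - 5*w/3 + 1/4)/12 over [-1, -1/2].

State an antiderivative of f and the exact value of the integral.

Antiderivative: F(w) = cos(w**3/2 - 5*w/3 + 1/4)/2; value = -cos(17/12)/2 + cos(49/48)/2

f matches the chain-rule pattern g'(h)*h' with inner function h(w) = w**3/2 - 5*w/3 + 1/4; substituting u = h(w) collapses the integral.
F(w) = cos(w**3/2 - 5*w/3 + 1/4)/2 is an antiderivative of f.
Check: d/dw[cos(w**3/2 - 5*w/3 + 1/4)/2] = -3*w**2*sin(w**3/2 - 5*w/3 + 1/4)/4 + 5*sin(w**3/2 - 5*w/3 + 1/4)/6, which equals f(w).
F(-1/2) = cos(49/48)/2; F(-1) = cos(17/12)/2.
Integral = F(-1/2) - F(-1) = -cos(17/12)/2 + cos(49/48)/2.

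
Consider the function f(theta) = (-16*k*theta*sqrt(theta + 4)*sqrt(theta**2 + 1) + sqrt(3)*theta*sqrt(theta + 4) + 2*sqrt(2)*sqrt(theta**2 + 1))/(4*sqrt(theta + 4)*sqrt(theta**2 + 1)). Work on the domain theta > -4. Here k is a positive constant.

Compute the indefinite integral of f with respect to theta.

Check any antiderivative F(theta) by computing F'(theta) and comparing it with f(theta).
Check: d/dtheta[sqrt(2)*(-8*sqrt(2)*k*theta**2 + 8*sqrt(theta + 4) + sqrt(6)*sqrt(theta**2 + 1))/8] = (-16*k*theta*sqrt(theta + 4)*sqrt(theta**2 + 1) + sqrt(3)*theta*sqrt(theta + 4) + 2*sqrt(2)*sqrt(theta**2 + 1))/(4*sqrt(theta + 4)*sqrt(theta**2 + 1)) = f(theta).

F(theta) = sqrt(2)*(-8*sqrt(2)*k*theta**2 + 8*sqrt(theta + 4) + sqrt(6)*sqrt(theta**2 + 1))/8 + C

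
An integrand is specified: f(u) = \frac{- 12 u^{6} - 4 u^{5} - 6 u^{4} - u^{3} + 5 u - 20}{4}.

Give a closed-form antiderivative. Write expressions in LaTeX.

An antiderivative is F(u) = - \frac{3 u^{7}}{7} - \frac{u^{6}}{6} - \frac{3 u^{5}}{10} - \frac{u^{4}}{16} + \frac{5 u^{2}}{8} - 5 u.

For F(u) to be correct the identity F'(u) - f(u) = 0 must hold.
Check: d/du[- \frac{3 u^{7}}{7} - \frac{u^{6}}{6} - \frac{3 u^{5}}{10} - \frac{u^{4}}{16} + \frac{5 u^{2}}{8} - 5 u] = - 3 u^{6} - u^{5} - \frac{3 u^{4}}{2} - \frac{u^{3}}{4} + \frac{5 u}{4} - 5, which equals f(u).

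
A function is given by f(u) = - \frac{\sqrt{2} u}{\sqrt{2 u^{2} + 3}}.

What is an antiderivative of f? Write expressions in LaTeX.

The substitution w = u^{2} + \frac{3}{2} works: f is exactly (dF/dw)*(dw/du) for that inner function.
Check: d/du[- \frac{\sqrt{2} \sqrt{2 u^{2} + 3}}{2}] = - \frac{\sqrt{2} u}{\sqrt{2 u^{2} + 3}} = f(u).

An antiderivative is F(u) = - \frac{\sqrt{2} \sqrt{2 u^{2} + 3}}{2}.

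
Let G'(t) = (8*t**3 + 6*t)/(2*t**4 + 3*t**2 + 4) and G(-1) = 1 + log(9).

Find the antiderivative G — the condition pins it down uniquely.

The substitution u = 2*t**4 + 3*t**2 + 4 works: G'(t) is exactly (dG/du)*(du/dt) for that inner function.
A general antiderivative is log(2*t**4 + 3*t**2 + 4) + C.
The condition gives C = 1 + log(9) - (log(9)) = 1.
So G(t) = log(2*t**4 + 3*t**2 + 4) + 1.
Check: d/dt[log(2*t**4 + 3*t**2 + 4) + 1] = (8*t**3 + 6*t)/(2*t**4 + 3*t**2 + 4) = G'(t).

G(t) = log(2*t**4 + 3*t**2 + 4) + 1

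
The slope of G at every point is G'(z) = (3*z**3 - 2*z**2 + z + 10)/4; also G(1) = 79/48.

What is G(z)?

Whatever form G(z) takes, its d/dz must return the stated G'(z).
A general antiderivative is 3*z**4/16 - z**3/6 + z**2/8 + 5*z/2 + C.
The condition gives C = 79/48 - (127/48) = -1.
So G(z) = 3*z**4/16 - z**3/6 + z**2/8 + 5*z/2 - 1.
Check: d/dz[3*z**4/16 - z**3/6 + z**2/8 + 5*z/2 - 1] = 3*z**3/4 - z**2/2 + z/4 + 5/2, which equals G'(z).

G(z) = 3*z**4/16 - z**3/6 + z**2/8 + 5*z/2 - 1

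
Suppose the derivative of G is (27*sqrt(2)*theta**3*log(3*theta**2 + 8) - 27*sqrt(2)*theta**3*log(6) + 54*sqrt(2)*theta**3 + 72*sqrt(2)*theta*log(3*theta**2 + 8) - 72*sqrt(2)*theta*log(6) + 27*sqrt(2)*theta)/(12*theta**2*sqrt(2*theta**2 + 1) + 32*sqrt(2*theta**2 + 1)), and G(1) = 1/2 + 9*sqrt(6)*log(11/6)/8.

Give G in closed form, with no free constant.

G'(theta) has the shape u'v + uv' for u = 9*sqrt(theta**2 + 1/2)/4 and v = log(theta**2/2 + 4/3) — it is the derivative of the product u*v.
A general antiderivative is 9*sqrt(theta**2 + 1/2)*log(theta**2/2 + 4/3)/4 + C.
The condition gives C = 1/2 + 9*sqrt(6)*log(11/6)/8 - (9*sqrt(6)*log(11/6)/8) = 1/2.
So G(theta) = (9*sqrt(2)*sqrt(2*theta**2 + 1)*log(theta**2/2 + 4/3) + 4)/8.
Check: d/dtheta[(9*sqrt(2)*sqrt(2*theta**2 + 1)*log(theta**2/2 + 4/3) + 4)/8] = (27*sqrt(2)*theta**3*log(3*theta**2 + 8) - 27*sqrt(2)*theta**3*log(6) + 54*sqrt(2)*theta**3 + 72*sqrt(2)*theta*log(3*theta**2 + 8) - 72*sqrt(2)*theta*log(6) + 27*sqrt(2)*theta)/(12*theta**2*sqrt(2*theta**2 + 1) + 32*sqrt(2*theta**2 + 1)) = G'(theta).

G(theta) = (9*sqrt(2)*sqrt(2*theta**2 + 1)*log(theta**2/2 + 4/3) + 4)/8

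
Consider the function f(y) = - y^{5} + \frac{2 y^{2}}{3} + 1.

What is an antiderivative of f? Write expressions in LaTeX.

Integrate term by term and add the pieces.
Check: d/dy[- \frac{y \left(3 y^{5} - 4 y^{2} - 18\right)}{18}] = - y^{5} + \frac{2 y^{2}}{3} + 1 = f(y).

An antiderivative is F(y) = - \frac{y \left(3 y^{5} - 4 y^{2} - 18\right)}{18}.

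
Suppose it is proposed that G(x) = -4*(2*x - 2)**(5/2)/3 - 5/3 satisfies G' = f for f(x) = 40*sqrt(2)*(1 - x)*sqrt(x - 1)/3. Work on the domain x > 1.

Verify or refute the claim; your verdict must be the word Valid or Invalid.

d/dx[G] = -40*sqrt(2)*x*sqrt(x - 1)/3 + 40*sqrt(2)*sqrt(x - 1)/3
This equals f(x) exactly, so the claim holds.

Valid. The derivative of G reproduces f.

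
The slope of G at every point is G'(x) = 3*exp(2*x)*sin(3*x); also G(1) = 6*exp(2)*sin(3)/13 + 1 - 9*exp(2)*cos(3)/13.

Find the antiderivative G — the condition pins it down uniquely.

G(x) = (6*exp(2*x)*sin(3*x) - 9*exp(2*x)*cos(3*x) + 13)/13

The proposed G(x) is checked by its d/dx: the result must match the given G'(x).
A general antiderivative is 6*exp(2*x)*sin(3*x)/13 - 9*exp(2*x)*cos(3*x)/13 + C.
The condition gives C = 6*exp(2)*sin(3)/13 + 1 - 9*exp(2)*cos(3)/13 - (6*exp(2)*sin(3)/13 - 9*exp(2)*cos(3)/13) = 1.
So G(x) = (6*exp(2*x)*sin(3*x) - 9*exp(2*x)*cos(3*x) + 13)/13.
Check: d/dx[(6*exp(2*x)*sin(3*x) - 9*exp(2*x)*cos(3*x) + 13)/13] = 3*exp(2*x)*sin(3*x) = G'(x).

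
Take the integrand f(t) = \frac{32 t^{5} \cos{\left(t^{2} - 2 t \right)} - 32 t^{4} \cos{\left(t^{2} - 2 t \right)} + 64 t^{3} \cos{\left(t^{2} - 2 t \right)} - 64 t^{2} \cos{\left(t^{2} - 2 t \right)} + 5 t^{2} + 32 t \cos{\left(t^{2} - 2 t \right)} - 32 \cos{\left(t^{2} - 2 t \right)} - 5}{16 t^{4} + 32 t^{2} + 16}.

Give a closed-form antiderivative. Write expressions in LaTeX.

An antiderivative is F(t) = - \frac{5 t}{4 \left(4 t^{2} + 4\right)} + \sin{\left(t^{2} - 2 t \right)}.

Differentiate the proposed F(t) back; it has to land on f(t) exactly.
Check: d/dt[- \frac{5 t}{4 \left(4 t^{2} + 4\right)} + \sin{\left(t^{2} - 2 t \right)}] = \frac{32 t^{5} \cos{\left(t^{2} - 2 t \right)} - 32 t^{4} \cos{\left(t^{2} - 2 t \right)} + 64 t^{3} \cos{\left(t^{2} - 2 t \right)} - 64 t^{2} \cos{\left(t^{2} - 2 t \right)} + 5 t^{2} + 32 t \cos{\left(t^{2} - 2 t \right)} - 32 \cos{\left(t^{2} - 2 t \right)} - 5}{16 t^{4} + 32 t^{2} + 16} = f(t).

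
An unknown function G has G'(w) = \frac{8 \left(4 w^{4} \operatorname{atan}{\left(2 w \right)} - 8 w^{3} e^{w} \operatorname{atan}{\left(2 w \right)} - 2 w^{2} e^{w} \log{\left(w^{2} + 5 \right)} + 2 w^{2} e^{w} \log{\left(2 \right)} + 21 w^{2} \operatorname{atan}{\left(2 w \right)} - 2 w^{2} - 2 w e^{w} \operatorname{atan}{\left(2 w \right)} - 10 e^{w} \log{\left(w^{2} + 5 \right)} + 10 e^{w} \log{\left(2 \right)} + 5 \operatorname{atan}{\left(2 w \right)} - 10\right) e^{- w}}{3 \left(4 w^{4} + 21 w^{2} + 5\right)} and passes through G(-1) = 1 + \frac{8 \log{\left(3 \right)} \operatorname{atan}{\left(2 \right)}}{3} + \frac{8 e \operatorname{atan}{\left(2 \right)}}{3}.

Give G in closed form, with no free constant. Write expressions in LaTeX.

G'(w) has the shape u'v + uv' for u = - \frac{8 \log{\left(\frac{w^{2}}{2} + \frac{5}{2} \right)}}{3} - \frac{8 e^{- w}}{3} and v = \operatorname{atan}{\left(2 w \right)} — it is the derivative of the product u*v.
A general antiderivative is \frac{4 \left(- 2 \log{\left(\frac{w^{2}}{2} + \frac{5}{2} \right)} - 2 e^{- w}\right) \operatorname{atan}{\left(2 w \right)}}{3} + C.
The condition gives C = 1 + \frac{8 \log{\left(3 \right)} \operatorname{atan}{\left(2 \right)}}{3} + \frac{8 e \operatorname{atan}{\left(2 \right)}}{3} - (\frac{8 \log{\left(3 \right)} \operatorname{atan}{\left(2 \right)}}{3} + \frac{8 e \operatorname{atan}{\left(2 \right)}}{3}) = 1.
So G(w) = - \frac{8 \log{\left(\frac{w^{2}}{2} + \frac{5}{2} \right)} \operatorname{atan}{\left(2 w \right)}}{3} + 1 - \frac{8 e^{- w} \operatorname{atan}{\left(2 w \right)}}{3}.
Check: d/dw[- \frac{8 \log{\left(\frac{w^{2}}{2} + \frac{5}{2} \right)} \operatorname{atan}{\left(2 w \right)}}{3} + 1 - \frac{8 e^{- w} \operatorname{atan}{\left(2 w \right)}}{3}] = \frac{32 w^{4} \operatorname{atan}{\left(2 w \right)} - 64 w^{3} e^{w} \operatorname{atan}{\left(2 w \right)} - 16 w^{2} e^{w} \log{\left(w^{2} + 5 \right)} + 16 w^{2} e^{w} \log{\left(2 \right)} + 168 w^{2} \operatorname{atan}{\left(2 w \right)} - 16 w^{2} - 16 w e^{w} \operatorname{atan}{\left(2 w \right)} - 80 e^{w} \log{\left(w^{2} + 5 \right)} + 80 e^{w} \log{\left(2 \right)} + 40 \operatorname{atan}{\left(2 w \right)} - 80}{12 w^{4} e^{w} + 63 w^{2} e^{w} + 15 e^{w}}, which equals G'(w).

G(w) = - \frac{8 \log{\left(\frac{w^{2}}{2} + \frac{5}{2} \right)} \operatorname{atan}{\left(2 w \right)}}{3} + 1 - \frac{8 e^{- w} \operatorname{atan}{\left(2 w \right)}}{3}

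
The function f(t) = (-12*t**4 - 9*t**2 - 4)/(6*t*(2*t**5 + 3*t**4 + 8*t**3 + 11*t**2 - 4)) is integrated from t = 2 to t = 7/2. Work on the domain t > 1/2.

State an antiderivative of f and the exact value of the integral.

The denominator factors as 6*t*(t + 1)**2*(2*t - 1)*(t**2 + 4); partial fractions split f into directly integrable pieces: -4*(13*t + 32)/(255*(t**2 + 4)) - 112/(459*(2*t - 1)) + 43/(270*(t + 1)) - 5/(18*(t + 1)**2) + 1/(6*t).
F(t) = (765*(t + 1)*log(t) - 560*(t + 1)*log(t - 1/2) + 731*(t + 1)*log(t + 1) - 468*(t + 1)*log(t**2 + 4) - 1152*(t + 1)*atan(t/2) + 1275)/(4590*(t + 1)) is an antiderivative of f.
Check: d/dt[(765*(t + 1)*log(t) - 560*(t + 1)*log(t - 1/2) + 731*(t + 1)*log(t + 1) - 468*(t + 1)*log(t**2 + 4) - 1152*(t + 1)*atan(t/2) + 1275)/(4590*(t + 1))] = (-12*t**4 - 9*t**2 - 4)/(12*t**6 + 18*t**5 + 48*t**4 + 66*t**3 - 24*t), which equals f(t).
F(7/2) = -26*log(65/4)/255 - 64*atan(7/4)/255 - 56*log(3)/459 + 5/81 + log(7/2)/6 + 43*log(9/2)/270; F(2) = -26*log(8)/255 - 16*pi/255 - 56*log(3/2)/459 + 5/54 + log(2)/6 + 43*log(3)/270.
Integral = F(7/2) - F(2) = -1291*log(3)/4590 - 26*log(65/4)/255 - 64*atan(7/4)/255 - log(2)/6 - 5/162 + 56*log(3/2)/459 + 16*pi/255 + log(7/2)/6 + 26*log(8)/255 + 43*log(9/2)/270.

Antiderivative: F(t) = (765*(t + 1)*log(t) - 560*(t + 1)*log(t - 1/2) + 731*(t + 1)*log(t + 1) - 468*(t + 1)*log(t**2 + 4) - 1152*(t + 1)*atan(t/2) + 1275)/(4590*(t + 1)); value = -1291*log(3)/4590 - 26*log(65/4)/255 - 64*atan(7/4)/255 - log(2)/6 - 5/162 + 56*log(3/2)/459 + 16*pi/255 + log(7/2)/6 + 26*log(8)/255 + 43*log(9/2)/270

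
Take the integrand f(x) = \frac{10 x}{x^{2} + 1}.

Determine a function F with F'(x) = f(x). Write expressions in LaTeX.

An antiderivative is F(x) = 5 \log{\left(3 x^{2} + 3 \right)}.

The substitution u = 3 x^{2} + 3 works: f is exactly (dF/du)*(du/dx) for that inner function.
Check: d/dx[5 \log{\left(3 x^{2} + 3 \right)}] = \frac{10 x}{x^{2} + 1} = f(x).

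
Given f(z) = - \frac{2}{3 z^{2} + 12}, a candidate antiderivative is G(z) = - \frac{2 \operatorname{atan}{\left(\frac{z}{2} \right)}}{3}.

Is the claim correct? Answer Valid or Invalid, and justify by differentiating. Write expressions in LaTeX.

Invalid: d/dz[G] - f = - \frac{2}{3 z^{2} + 12}, which is not 0.

d/dz[G] = - \frac{4}{3 z^{2} + 12}
d/dz[G] - f(z) = - \frac{2}{3 z^{2} + 12} != 0.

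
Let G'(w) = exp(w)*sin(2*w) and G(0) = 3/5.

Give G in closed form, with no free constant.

G(w) = (exp(w)*sin(2*w) - 2*exp(w)*cos(2*w) + 5)/5

A first test for any G(w): its w-derivative must equal the given G'(w).
A general antiderivative is exp(w)*sin(2*w)/5 - 2*exp(w)*cos(2*w)/5 + C.
The condition gives C = 3/5 - (-2/5) = 1.
So G(w) = (exp(w)*sin(2*w) - 2*exp(w)*cos(2*w) + 5)/5.
Check: d/dw[(exp(w)*sin(2*w) - 2*exp(w)*cos(2*w) + 5)/5] = exp(w)*sin(2*w) = G'(w).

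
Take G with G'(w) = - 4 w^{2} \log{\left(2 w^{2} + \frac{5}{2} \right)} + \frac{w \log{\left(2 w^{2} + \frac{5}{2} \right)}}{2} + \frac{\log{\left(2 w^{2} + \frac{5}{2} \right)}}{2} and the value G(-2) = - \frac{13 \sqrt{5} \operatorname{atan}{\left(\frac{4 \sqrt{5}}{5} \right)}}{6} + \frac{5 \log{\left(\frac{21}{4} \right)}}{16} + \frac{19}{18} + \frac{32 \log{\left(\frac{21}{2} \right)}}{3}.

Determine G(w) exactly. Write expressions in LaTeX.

The integrand splits into summands that can be handled one at a time.
A general antiderivative is \frac{8 w^{3}}{9} - \frac{w^{2}}{4} - \frac{13 w}{3} + \left(- \frac{4 w^{3}}{3} + \frac{w^{2}}{4} + \frac{w}{2}\right) \log{\left(2 w^{2} + \frac{5}{2} \right)} + \frac{5 \log{\left(w^{2} + \frac{5}{4} \right)}}{16} + \frac{13 \sqrt{5} \operatorname{atan}{\left(\frac{2 \sqrt{5} w}{5} \right)}}{6} + C.
The condition gives C = - \frac{13 \sqrt{5} \operatorname{atan}{\left(\frac{4 \sqrt{5}}{5} \right)}}{6} + \frac{5 \log{\left(\frac{21}{4} \right)}}{16} + \frac{19}{18} + \frac{32 \log{\left(\frac{21}{2} \right)}}{3} - (- \frac{13 \sqrt{5} \operatorname{atan}{\left(\frac{4 \sqrt{5}}{5} \right)}}{6} + \frac{5 \log{\left(\frac{21}{4} \right)}}{16} + \frac{5}{9} + \frac{32 \log{\left(\frac{21}{2} \right)}}{3}) = \frac{1}{2}.
So G(w) = \frac{128 w^{3} - 36 w^{2} + 12 w \left(- 16 w^{2} + 3 w + 6\right) \log{\left(2 w^{2} + \frac{5}{2} \right)} - 624 w + 45 \log{\left(w^{2} + \frac{5}{4} \right)} + 312 \sqrt{5} \operatorname{atan}{\left(\frac{2 \sqrt{5} w}{5} \right)} + 72}{144}.
Check: d/dw[\frac{128 w^{3} - 36 w^{2} + 12 w \left(- 16 w^{2} + 3 w + 6\right) \log{\left(2 w^{2} + \frac{5}{2} \right)} - 624 w + 45 \log{\left(w^{2} + \frac{5}{4} \right)} + 312 \sqrt{5} \operatorname{atan}{\left(\frac{2 \sqrt{5} w}{5} \right)} + 72}{144}] = - 4 w^{2} \log{\left(2 w^{2} + \frac{5}{2} \right)} + \frac{w \log{\left(2 w^{2} + \frac{5}{2} \right)}}{2} + \frac{\log{\left(2 w^{2} + \frac{5}{2} \right)}}{2} = G'(w).

G(w) = \frac{128 w^{3} - 36 w^{2} + 12 w \left(- 16 w^{2} + 3 w + 6\right) \log{\left(2 w^{2} + \frac{5}{2} \right)} - 624 w + 45 \log{\left(w^{2} + \frac{5}{4} \right)} + 312 \sqrt{5} \operatorname{atan}{\left(\frac{2 \sqrt{5} w}{5} \right)} + 72}{144}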